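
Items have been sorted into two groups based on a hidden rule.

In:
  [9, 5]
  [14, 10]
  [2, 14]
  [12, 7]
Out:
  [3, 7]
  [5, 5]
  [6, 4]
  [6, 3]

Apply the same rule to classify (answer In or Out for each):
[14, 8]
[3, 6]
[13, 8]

In, Out, In

The rule appears to be: sum ≥ 14.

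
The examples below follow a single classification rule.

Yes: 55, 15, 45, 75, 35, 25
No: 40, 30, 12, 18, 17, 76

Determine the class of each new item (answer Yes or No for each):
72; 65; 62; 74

No, Yes, No, No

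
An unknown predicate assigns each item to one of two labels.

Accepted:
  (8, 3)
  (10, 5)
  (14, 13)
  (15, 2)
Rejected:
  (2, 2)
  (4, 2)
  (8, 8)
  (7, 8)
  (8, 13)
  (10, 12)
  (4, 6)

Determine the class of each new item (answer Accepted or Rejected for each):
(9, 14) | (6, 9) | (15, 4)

Rejected, Rejected, Accepted

One predicate separates the groups cleanly: first > second AND sum is odd.
(9, 14) → 9 < 14, 9+14 = 23 → Rejected. (6, 9) → 6 < 9, 6+9 = 15 → Rejected. (15, 4) → 15 > 4, 15+4 = 19 → Accepted.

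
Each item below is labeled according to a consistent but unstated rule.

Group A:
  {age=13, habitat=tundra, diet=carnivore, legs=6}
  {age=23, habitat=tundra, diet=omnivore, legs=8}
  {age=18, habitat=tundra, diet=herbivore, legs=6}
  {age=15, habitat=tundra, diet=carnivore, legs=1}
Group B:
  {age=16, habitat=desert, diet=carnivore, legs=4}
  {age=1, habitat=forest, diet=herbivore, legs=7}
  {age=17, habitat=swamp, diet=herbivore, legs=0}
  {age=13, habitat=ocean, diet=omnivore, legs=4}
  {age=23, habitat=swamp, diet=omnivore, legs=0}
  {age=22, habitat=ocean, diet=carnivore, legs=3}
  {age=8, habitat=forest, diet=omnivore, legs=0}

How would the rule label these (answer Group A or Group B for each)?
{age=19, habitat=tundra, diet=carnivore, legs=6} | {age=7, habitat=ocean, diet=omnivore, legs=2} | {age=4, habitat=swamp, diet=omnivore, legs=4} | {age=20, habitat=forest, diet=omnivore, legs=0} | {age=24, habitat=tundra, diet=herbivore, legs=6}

Group A, Group B, Group B, Group B, Group A

The simplest hypothesis consistent with all the labels is: habitat is tundra.
{age=19, habitat=tundra, diet=carnivore, legs=6} → habitat is tundra → Group A. {age=7, habitat=ocean, diet=omnivore, legs=2} → habitat is ocean → Group B. {age=4, habitat=swamp, diet=omnivore, legs=4} → habitat is swamp → Group B. {age=20, habitat=forest, diet=omnivore, legs=0} → habitat is forest → Group B. {age=24, habitat=tundra, diet=herbivore, legs=6} → habitat is tundra → Group A.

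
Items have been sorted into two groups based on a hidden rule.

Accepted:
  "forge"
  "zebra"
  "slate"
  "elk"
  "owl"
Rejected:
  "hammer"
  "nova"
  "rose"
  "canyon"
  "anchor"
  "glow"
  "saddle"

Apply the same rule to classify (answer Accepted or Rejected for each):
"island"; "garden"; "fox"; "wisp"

Rejected, Rejected, Accepted, Rejected

Looking at the examples, the only property every 'Accepted' case has and every 'Rejected' case lacks is: odd length.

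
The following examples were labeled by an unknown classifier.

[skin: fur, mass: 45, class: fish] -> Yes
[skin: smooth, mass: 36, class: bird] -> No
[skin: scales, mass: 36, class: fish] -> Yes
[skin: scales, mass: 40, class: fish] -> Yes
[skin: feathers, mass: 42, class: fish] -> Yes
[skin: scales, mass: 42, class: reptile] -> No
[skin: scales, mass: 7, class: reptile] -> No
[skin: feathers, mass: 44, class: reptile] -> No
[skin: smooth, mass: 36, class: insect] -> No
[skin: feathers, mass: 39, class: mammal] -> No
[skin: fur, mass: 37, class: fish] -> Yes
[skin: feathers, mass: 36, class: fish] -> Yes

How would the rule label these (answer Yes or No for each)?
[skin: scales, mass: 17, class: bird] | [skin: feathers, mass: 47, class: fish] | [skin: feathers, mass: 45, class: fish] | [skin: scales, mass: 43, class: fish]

No, Yes, Yes, Yes

The classifier is using: class is fish.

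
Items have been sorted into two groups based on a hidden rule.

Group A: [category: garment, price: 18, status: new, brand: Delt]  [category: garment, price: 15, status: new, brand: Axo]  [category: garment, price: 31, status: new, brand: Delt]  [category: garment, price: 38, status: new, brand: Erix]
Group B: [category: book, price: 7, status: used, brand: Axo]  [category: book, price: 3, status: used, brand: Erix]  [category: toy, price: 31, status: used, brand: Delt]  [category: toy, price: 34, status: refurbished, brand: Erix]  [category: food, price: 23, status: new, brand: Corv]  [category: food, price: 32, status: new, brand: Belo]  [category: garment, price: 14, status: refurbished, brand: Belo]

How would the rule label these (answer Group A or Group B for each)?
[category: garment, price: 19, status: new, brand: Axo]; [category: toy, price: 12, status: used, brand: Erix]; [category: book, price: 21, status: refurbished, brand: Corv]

The rule appears to be: category is garment AND status is new.
[category: garment, price: 19, status: new, brand: Axo] → category is garment, status is new → Group A. [category: toy, price: 12, status: used, brand: Erix] → category is toy, status is used → Group B. [category: book, price: 21, status: refurbished, brand: Corv] → category is book, status is refurbished → Group B.

Group A, Group B, Group B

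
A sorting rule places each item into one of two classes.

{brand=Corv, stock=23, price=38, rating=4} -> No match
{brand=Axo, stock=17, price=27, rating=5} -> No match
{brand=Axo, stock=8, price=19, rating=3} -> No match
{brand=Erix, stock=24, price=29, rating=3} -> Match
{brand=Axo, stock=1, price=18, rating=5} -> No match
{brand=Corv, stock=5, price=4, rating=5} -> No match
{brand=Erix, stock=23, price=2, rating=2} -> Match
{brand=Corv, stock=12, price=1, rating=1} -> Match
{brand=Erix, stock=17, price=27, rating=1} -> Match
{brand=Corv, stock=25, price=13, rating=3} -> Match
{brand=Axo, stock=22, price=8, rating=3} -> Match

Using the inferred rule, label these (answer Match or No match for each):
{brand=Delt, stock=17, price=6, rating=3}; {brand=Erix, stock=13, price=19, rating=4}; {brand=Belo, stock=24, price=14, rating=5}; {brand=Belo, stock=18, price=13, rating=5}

Match, No match, No match, No match

The pattern is that an item is 'Match' exactly when: stock ≥ 12 AND rating ≤ 3.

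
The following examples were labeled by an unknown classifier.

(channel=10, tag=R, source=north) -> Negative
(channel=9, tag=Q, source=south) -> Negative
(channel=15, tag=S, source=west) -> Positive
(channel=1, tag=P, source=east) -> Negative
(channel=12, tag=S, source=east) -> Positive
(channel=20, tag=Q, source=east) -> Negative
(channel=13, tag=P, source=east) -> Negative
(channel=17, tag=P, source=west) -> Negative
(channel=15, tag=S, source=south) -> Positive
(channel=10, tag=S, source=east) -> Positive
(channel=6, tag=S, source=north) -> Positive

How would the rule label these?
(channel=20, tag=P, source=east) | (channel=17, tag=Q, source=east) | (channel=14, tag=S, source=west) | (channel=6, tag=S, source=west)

Looking at the examples, the only property every 'Positive' case has and every 'Negative' case lacks is: tag is S.
(channel=20, tag=P, source=east) → tag is P → Negative.
(channel=17, tag=Q, source=east) → tag is Q → Negative.
(channel=14, tag=S, source=west) → tag is S → Positive.
(channel=6, tag=S, source=west) → tag is S → Positive.

Negative, Negative, Positive, Positive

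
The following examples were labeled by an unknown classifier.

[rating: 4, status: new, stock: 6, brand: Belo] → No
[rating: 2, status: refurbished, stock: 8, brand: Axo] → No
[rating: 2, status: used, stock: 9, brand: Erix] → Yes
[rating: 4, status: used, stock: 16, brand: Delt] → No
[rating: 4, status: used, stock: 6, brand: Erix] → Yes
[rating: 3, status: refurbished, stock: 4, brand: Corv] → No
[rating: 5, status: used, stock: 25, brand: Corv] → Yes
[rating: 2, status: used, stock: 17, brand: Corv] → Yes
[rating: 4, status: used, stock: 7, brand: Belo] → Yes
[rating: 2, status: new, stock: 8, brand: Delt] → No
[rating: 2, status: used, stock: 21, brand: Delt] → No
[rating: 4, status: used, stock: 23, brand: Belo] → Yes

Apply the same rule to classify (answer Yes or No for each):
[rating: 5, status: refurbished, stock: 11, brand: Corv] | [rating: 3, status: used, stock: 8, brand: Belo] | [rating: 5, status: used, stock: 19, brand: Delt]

No, Yes, No

One predicate separates the groups cleanly: brand is not Delt AND status is used.
[rating: 5, status: refurbished, stock: 11, brand: Corv]: No (brand is Corv, status is refurbished).
[rating: 3, status: used, stock: 8, brand: Belo]: Yes (brand is Belo, status is used).
[rating: 5, status: used, stock: 19, brand: Delt]: No (brand is Delt, status is used).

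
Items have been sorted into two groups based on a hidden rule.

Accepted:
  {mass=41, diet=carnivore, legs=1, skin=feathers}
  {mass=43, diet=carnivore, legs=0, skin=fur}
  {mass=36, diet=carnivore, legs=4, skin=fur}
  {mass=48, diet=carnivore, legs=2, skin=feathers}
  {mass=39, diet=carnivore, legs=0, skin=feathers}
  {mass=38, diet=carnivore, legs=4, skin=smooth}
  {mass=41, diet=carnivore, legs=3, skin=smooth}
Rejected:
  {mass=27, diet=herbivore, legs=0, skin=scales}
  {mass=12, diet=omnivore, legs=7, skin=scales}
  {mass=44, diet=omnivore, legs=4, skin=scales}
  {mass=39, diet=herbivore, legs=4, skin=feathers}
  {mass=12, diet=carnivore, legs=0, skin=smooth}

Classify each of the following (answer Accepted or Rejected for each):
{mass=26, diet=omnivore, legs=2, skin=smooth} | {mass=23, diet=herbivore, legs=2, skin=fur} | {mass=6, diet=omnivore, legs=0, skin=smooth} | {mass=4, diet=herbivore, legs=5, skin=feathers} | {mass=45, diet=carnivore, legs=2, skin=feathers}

Rejected, Rejected, Rejected, Rejected, Accepted

The common property of the 'Accepted' items is: diet is carnivore AND mass ≥ 27. No 'Rejected' item has it.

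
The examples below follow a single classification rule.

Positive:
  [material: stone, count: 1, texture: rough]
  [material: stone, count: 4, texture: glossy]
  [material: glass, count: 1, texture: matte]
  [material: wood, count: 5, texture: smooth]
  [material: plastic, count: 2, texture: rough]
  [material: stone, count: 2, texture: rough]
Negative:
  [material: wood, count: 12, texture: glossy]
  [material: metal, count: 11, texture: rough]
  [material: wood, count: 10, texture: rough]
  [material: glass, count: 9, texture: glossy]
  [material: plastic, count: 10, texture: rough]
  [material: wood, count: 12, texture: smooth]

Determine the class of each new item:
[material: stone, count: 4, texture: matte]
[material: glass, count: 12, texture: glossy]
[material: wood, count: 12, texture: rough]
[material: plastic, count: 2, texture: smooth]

The classifier is using: count ≤ 5.
[material: stone, count: 4, texture: matte]: count = 4, checks out → Positive. [material: glass, count: 12, texture: glossy]: count = 12, doesn't qualify → Negative. [material: wood, count: 12, texture: rough]: count = 12, doesn't qualify → Negative. [material: plastic, count: 2, texture: smooth]: count = 2, checks out → Positive.

Positive, Negative, Negative, Positive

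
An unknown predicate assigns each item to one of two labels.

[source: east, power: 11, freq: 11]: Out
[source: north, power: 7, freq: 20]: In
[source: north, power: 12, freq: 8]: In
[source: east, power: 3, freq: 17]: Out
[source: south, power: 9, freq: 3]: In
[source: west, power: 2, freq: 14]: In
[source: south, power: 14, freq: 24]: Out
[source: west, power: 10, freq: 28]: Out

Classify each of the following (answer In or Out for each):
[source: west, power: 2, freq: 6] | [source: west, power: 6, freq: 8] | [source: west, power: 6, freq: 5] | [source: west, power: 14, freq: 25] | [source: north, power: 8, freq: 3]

One predicate separates the groups cleanly: source is not east AND freq ≤ 20.

In, In, In, Out, In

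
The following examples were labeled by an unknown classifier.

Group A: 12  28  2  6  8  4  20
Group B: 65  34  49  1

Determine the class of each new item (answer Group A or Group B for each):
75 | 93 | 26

Group B, Group B, Group A

Every 'Group A' example satisfies: even AND at most 28. None of the 'Group B' examples do.
Group B: 75, since 75 is odd, 75 > 28.
Group B: 93, since 93 is odd, 93 > 28.
Group A: 26, since 26 is even, 26 ≤ 28.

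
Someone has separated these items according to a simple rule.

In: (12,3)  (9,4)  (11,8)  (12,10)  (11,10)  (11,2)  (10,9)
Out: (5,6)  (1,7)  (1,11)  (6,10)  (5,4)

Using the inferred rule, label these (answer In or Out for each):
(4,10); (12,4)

Out, In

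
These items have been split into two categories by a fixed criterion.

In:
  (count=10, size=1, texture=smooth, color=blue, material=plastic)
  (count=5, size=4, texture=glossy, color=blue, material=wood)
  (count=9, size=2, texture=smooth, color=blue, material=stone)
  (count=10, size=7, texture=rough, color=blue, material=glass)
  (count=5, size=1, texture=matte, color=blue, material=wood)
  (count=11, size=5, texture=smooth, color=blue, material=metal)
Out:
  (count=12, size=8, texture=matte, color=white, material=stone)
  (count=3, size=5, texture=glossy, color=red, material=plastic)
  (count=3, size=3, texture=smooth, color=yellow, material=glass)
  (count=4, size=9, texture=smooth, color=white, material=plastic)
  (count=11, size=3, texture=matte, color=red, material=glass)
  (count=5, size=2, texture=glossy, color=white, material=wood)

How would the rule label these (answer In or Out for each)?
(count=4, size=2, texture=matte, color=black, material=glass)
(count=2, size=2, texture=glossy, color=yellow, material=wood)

Rule: color is blue. This holds for each 'In' example and fails for each 'Out' one.
Out: (count=4, size=2, texture=matte, color=black, material=glass), since color is black. Out: (count=2, size=2, texture=glossy, color=yellow, material=wood), since color is yellow.

Out, Out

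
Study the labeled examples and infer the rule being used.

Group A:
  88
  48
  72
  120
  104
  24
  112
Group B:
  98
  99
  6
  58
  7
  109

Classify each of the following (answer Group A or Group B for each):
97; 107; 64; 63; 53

Group B, Group B, Group A, Group B, Group B

All 'Group A' examples share one property — multiple of 4 — and every 'Group B' example lacks it.
97: 97 = 4·24 + 1, lacks this property → Group B. 107: 107 = 4·26 + 3, lacks this property → Group B. 64: 64 = 4·16, checks out → Group A. 63: 63 = 4·15 + 3, lacks this property → Group B. 53: 53 = 4·13 + 1, lacks this property → Group B.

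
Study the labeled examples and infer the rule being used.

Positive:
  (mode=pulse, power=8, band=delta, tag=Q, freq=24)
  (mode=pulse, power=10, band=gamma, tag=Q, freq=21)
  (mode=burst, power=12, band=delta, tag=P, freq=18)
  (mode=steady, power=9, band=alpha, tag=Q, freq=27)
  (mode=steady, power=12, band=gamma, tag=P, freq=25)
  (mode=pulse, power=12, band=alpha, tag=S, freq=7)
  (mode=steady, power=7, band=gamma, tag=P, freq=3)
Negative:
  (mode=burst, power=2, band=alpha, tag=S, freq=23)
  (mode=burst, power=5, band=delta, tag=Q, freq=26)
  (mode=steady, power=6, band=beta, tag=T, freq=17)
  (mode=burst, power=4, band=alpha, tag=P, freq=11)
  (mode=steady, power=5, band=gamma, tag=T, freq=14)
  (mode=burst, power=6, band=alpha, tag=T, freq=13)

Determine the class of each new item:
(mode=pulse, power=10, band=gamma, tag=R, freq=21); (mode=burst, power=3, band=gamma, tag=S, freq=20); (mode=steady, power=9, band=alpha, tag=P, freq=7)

The pattern is that an item is 'Positive' exactly when: power ≥ 7.
(mode=pulse, power=10, band=gamma, tag=R, freq=21): Positive (power = 10).
(mode=burst, power=3, band=gamma, tag=S, freq=20): Negative (power = 3).
(mode=steady, power=9, band=alpha, tag=P, freq=7): Positive (power = 9).

Positive, Negative, Positive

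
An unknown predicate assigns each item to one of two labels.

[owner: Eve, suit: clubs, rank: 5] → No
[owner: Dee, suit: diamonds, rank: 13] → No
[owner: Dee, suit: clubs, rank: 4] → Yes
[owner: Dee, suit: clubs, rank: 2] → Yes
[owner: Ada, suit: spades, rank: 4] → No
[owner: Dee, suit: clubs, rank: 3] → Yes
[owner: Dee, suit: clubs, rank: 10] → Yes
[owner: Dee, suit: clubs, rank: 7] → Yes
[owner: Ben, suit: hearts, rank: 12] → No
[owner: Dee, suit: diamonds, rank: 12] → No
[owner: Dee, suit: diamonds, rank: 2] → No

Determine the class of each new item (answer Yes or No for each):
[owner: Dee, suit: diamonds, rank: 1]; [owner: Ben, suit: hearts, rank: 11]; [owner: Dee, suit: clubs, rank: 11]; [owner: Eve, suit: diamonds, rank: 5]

No, No, Yes, No

All 'Yes' examples share one property — owner is Dee AND suit is clubs — and every 'No' example lacks it.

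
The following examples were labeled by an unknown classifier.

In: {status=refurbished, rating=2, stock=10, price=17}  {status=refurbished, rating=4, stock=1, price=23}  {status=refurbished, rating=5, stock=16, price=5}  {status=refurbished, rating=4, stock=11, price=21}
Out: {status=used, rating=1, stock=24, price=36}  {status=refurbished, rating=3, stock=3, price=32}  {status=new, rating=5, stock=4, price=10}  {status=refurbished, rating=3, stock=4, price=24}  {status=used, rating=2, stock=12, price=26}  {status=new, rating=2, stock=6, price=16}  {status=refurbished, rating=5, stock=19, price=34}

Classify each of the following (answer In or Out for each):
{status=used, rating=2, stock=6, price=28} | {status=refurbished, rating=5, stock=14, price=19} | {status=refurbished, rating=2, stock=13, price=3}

Every 'In' example satisfies: price is odd. None of the 'Out' examples do.
Out: {status=used, rating=2, stock=6, price=28}, since price = 28.
In: {status=refurbished, rating=5, stock=14, price=19}, since price = 19.
In: {status=refurbished, rating=2, stock=13, price=3}, since price = 3.

Out, In, In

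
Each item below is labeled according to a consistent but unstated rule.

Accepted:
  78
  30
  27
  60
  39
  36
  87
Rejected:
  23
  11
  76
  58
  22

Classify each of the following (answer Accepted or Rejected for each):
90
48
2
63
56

The distinguishing property — multiple of 3 — holds for all the 'Accepted' cases and none of the 'Rejected' cases.
90 — 90 = 3·30, hence Accepted.
48 — 48 = 3·16, hence Accepted.
2 — 2 = 3·0 + 2, hence Rejected.
63 — 63 = 3·21, hence Accepted.
56 — 56 = 3·18 + 2, hence Rejected.

Accepted, Accepted, Rejected, Accepted, Rejected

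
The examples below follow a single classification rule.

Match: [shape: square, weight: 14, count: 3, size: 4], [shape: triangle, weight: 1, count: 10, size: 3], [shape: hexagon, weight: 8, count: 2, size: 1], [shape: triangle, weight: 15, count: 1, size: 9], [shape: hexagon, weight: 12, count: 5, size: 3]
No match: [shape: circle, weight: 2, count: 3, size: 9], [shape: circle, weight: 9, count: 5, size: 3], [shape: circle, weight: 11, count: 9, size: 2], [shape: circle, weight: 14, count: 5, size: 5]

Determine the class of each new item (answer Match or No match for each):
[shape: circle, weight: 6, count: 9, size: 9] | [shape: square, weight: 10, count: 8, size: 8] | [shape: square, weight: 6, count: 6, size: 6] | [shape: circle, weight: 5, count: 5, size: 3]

'Match' ⟺ shape is not circle.
No match: [shape: circle, weight: 6, count: 9, size: 9], since shape is circle.
Match: [shape: square, weight: 10, count: 8, size: 8], since shape is square.
Match: [shape: square, weight: 6, count: 6, size: 6], since shape is square.
No match: [shape: circle, weight: 5, count: 5, size: 3], since shape is circle.

No match, Match, Match, No match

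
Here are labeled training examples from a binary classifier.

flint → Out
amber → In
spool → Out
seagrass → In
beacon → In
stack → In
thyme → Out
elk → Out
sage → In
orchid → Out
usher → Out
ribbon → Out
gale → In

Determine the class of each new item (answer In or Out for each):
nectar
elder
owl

In, Out, Out

The rule appears to be: contains 'a'.
nectar: In (has 'a').
elder: Out (no 'a').
owl: Out (no 'a').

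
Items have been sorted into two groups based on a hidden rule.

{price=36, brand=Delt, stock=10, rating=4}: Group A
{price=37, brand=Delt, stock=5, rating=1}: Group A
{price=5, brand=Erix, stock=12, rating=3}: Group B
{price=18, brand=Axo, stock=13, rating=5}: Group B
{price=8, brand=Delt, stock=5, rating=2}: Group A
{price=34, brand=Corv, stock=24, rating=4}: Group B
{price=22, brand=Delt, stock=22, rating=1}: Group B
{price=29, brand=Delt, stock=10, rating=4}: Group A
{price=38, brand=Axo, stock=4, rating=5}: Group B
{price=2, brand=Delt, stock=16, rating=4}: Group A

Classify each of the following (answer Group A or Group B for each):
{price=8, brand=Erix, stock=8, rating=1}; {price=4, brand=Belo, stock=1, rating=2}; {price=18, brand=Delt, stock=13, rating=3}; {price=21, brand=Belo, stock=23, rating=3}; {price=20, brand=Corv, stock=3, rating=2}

The simplest hypothesis consistent with all the labels is: brand is Delt AND stock ≤ 16.

Group B, Group B, Group A, Group B, Group B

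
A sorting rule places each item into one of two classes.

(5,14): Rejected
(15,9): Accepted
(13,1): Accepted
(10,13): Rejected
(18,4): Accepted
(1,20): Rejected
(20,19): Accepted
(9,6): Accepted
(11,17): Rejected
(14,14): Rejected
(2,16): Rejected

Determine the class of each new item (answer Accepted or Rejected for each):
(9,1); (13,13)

Checking candidate rules against both groups, what survives is: first > second.
(9,1): 9 > 1 — fits, so Accepted.
(13,13): 13 = 13 — doesn't match, so Rejected.

Accepted, Rejected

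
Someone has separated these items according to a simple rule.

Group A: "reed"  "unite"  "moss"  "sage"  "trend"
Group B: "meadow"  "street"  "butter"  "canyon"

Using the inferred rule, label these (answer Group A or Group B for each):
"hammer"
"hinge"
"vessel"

Group B, Group A, Group B

The simplest hypothesis consistent with all the labels is: length ≤ 5.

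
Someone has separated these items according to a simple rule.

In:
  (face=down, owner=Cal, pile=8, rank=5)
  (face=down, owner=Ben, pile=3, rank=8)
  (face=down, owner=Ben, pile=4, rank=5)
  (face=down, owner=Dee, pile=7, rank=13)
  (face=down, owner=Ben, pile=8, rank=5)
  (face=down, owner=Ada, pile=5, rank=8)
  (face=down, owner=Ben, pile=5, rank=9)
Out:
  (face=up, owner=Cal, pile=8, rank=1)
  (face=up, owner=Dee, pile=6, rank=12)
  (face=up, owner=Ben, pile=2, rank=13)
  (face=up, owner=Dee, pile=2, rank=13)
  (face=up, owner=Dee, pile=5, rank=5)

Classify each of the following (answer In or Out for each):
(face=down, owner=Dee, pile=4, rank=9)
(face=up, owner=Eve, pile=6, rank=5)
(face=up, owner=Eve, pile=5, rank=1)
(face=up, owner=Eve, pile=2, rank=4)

The distinguishing property — face is down — holds for all the 'In' cases and none of the 'Out' cases.
In: (face=down, owner=Dee, pile=4, rank=9), since face is down.
Out: (face=up, owner=Eve, pile=6, rank=5), since face is up.
Out: (face=up, owner=Eve, pile=5, rank=1), since face is up.
Out: (face=up, owner=Eve, pile=2, rank=4), since face is up.

In, Out, Out, Out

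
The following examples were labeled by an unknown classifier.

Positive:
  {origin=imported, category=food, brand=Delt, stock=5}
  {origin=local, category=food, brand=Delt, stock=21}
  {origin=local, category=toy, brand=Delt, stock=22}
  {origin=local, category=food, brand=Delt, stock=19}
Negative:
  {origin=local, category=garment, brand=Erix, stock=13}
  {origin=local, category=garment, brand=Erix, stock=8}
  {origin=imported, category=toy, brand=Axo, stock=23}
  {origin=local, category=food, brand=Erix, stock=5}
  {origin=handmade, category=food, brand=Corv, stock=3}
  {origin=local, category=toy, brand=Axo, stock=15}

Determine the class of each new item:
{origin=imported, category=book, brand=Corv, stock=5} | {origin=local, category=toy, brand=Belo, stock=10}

Negative, Negative

Checking candidate rules against both groups, what survives is: brand is Delt.
{origin=imported, category=book, brand=Corv, stock=5}: brand is Corv, fails the rule → Negative. {origin=local, category=toy, brand=Belo, stock=10}: brand is Belo, fails the rule → Negative.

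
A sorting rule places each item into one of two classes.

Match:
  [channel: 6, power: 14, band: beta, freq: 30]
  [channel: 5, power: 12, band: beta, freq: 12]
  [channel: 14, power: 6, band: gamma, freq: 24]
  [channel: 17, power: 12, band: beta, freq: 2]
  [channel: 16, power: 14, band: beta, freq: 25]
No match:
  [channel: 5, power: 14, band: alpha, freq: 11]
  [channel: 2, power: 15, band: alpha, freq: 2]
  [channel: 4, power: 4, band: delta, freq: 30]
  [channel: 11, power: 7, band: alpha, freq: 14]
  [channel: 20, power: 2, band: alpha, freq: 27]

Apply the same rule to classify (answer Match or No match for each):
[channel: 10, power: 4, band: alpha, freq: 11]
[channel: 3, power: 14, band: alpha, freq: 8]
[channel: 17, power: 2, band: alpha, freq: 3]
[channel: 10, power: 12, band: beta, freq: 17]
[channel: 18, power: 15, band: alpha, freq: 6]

The classifier is using: band is beta OR band is gamma.
[channel: 10, power: 4, band: alpha, freq: 11]: band is alpha — doesn't qualify, so No match. [channel: 3, power: 14, band: alpha, freq: 8]: band is alpha — doesn't qualify, so No match. [channel: 17, power: 2, band: alpha, freq: 3]: band is alpha — doesn't qualify, so No match. [channel: 10, power: 12, band: beta, freq: 17]: band is beta — satisfies this, so Match. [channel: 18, power: 15, band: alpha, freq: 6]: band is alpha — doesn't qualify, so No match.

No match, No match, No match, Match, No match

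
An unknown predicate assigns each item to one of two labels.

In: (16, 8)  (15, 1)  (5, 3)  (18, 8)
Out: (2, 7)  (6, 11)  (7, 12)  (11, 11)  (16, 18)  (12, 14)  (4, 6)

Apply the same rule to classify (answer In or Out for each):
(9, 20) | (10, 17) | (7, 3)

Checking candidate rules against both groups, what survives is: first > second.

Out, Out, In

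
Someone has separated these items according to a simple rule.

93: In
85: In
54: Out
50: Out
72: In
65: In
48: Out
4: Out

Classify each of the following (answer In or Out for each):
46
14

The distinguishing property — at least 65 — holds for all the 'In' cases and none of the 'Out' cases.

Out, Out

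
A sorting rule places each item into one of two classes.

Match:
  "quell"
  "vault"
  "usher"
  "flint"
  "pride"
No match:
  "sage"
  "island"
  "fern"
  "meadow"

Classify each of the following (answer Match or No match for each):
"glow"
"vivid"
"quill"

No match, Match, Match

Rule: odd length. This holds for each 'Match' example and fails for each 'No match' one.
"glow" — length 4, hence No match.
"vivid" — length 5, hence Match.
"quill" — length 5, hence Match.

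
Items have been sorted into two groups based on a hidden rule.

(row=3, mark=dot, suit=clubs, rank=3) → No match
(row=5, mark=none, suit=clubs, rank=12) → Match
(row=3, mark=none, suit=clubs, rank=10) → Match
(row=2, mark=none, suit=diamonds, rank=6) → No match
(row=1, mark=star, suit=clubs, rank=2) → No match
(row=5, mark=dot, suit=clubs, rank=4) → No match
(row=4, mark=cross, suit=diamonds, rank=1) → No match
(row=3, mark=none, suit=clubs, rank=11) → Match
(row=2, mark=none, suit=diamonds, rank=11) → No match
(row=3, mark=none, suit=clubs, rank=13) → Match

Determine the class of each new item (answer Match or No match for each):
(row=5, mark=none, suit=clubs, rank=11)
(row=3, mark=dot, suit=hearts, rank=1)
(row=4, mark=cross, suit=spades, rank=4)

The distinguishing property — mark is none AND suit is clubs — holds for all the 'Match' cases and none of the 'No match' cases.

Match, No match, No match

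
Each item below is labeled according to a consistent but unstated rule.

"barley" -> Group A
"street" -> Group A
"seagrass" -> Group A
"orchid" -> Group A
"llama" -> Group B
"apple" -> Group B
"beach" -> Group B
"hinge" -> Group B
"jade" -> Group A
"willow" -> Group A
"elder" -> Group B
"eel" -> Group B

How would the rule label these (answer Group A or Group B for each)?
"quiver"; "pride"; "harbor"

Group A, Group B, Group A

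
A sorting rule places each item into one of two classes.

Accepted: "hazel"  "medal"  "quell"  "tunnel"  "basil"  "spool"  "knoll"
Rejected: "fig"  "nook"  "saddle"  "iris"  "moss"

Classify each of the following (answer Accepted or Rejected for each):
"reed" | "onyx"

The common property of the 'Accepted' items is: ends with 'l'. No 'Rejected' item has it.
"reed": Rejected (ends with 'd').
"onyx": Rejected (ends with 'x').

Rejected, Rejected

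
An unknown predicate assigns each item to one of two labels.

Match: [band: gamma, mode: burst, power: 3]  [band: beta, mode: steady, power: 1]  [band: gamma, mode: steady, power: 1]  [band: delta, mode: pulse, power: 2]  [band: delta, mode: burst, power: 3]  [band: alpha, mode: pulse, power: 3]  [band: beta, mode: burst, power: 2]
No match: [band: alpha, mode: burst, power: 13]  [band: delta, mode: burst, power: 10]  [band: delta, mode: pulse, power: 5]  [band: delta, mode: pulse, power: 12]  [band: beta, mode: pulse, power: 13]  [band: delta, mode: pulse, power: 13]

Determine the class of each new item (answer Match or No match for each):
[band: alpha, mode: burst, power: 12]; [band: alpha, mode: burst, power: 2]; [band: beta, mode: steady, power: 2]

One predicate separates the groups cleanly: power ≤ 3.
[band: alpha, mode: burst, power: 12] — power = 12, hence No match. [band: alpha, mode: burst, power: 2] — power = 2, hence Match. [band: beta, mode: steady, power: 2] — power = 2, hence Match.

No match, Match, Match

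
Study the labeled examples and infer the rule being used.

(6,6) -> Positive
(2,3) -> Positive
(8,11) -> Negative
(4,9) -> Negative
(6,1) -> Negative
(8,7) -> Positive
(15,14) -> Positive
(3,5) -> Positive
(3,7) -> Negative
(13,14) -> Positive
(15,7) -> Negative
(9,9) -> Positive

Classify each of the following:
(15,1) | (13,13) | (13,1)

Every 'Positive' example satisfies: |first − second| ≤ 2. None of the 'Negative' examples do.
(15,1) → |15−1| = 14 → Negative.
(13,13) → |13−13| = 0 → Positive.
(13,1) → |13−1| = 12 → Negative.

Negative, Positive, Negative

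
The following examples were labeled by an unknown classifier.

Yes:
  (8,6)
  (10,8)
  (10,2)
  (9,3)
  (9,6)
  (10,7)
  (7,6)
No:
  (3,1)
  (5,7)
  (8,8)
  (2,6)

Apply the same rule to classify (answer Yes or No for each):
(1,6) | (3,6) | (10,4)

All 'Yes' examples share one property — first > second AND sum ≥ 8 — and every 'No' example lacks it.
(1,6) — 1 < 6, 1+6 = 7, hence No. (3,6) — 3 < 6, 3+6 = 9, hence No. (10,4) — 10 > 4, 10+4 = 14, hence Yes.

No, No, Yes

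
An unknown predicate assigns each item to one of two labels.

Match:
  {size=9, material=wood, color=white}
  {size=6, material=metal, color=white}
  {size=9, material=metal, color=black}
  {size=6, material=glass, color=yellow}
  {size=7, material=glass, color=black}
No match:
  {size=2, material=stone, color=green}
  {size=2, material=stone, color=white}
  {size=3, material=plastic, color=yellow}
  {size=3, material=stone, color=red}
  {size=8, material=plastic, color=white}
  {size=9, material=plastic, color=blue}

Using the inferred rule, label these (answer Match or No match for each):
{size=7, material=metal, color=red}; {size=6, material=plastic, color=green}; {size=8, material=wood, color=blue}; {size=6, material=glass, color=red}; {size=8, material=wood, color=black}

Match, No match, Match, Match, Match

The pattern is that an item is 'Match' exactly when: material is not plastic AND size ≥ 6.
{size=7, material=metal, color=red}: material is metal, size = 7 — satisfies this, so Match. {size=6, material=plastic, color=green}: material is plastic, size = 6 — does not pass, so No match. {size=8, material=wood, color=blue}: material is wood, size = 8 — satisfies this, so Match. {size=6, material=glass, color=red}: material is glass, size = 6 — satisfies this, so Match. {size=8, material=wood, color=black}: material is wood, size = 8 — satisfies this, so Match.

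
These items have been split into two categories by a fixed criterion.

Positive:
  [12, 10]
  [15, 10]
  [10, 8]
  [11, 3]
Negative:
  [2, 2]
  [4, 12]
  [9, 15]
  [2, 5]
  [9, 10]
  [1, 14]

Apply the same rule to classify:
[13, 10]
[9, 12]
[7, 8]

The distinguishing property — first > second — holds for all the 'Positive' cases and none of the 'Negative' cases.
[13, 10]: 13 > 10 — satisfies this, so Positive. [9, 12]: 9 < 12 — fails this test, so Negative. [7, 8]: 7 < 8 — fails this test, so Negative.

Positive, Negative, Negative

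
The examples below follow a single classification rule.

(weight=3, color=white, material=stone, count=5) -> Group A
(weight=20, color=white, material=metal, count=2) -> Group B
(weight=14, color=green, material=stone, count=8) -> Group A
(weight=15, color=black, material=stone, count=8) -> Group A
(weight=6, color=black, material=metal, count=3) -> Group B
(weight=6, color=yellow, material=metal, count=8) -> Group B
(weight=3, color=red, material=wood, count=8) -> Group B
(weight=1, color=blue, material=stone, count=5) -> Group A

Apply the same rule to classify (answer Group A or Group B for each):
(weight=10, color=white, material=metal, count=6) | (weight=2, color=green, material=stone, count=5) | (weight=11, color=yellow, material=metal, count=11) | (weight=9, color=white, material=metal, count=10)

'Group A' ⟺ material is stone.
(weight=10, color=white, material=metal, count=6): Group B (material is metal). (weight=2, color=green, material=stone, count=5): Group A (material is stone). (weight=11, color=yellow, material=metal, count=11): Group B (material is metal). (weight=9, color=white, material=metal, count=10): Group B (material is metal).

Group B, Group A, Group B, Group B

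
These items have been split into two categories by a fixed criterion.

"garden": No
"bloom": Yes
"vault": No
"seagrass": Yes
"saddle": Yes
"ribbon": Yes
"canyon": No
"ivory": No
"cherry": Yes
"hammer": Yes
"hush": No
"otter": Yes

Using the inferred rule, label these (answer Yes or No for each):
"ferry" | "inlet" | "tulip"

The distinguishing property — has a double letter — holds for all the 'Yes' cases and none of the 'No' cases.
"ferry": 'rr' doubled — has this property, so Yes.
"inlet": no doubled letter — doesn't qualify, so No.
"tulip": no doubled letter — doesn't qualify, so No.

Yes, No, No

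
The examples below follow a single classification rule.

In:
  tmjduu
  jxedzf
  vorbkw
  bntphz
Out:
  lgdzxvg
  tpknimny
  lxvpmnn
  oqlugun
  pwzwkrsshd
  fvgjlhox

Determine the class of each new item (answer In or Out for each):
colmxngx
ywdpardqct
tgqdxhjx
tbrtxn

One predicate separates the groups cleanly: length 6.
Out: colmxngx, since length 8.
Out: ywdpardqct, since length 10.
Out: tgqdxhjx, since length 8.
In: tbrtxn, since length 6.

Out, Out, Out, In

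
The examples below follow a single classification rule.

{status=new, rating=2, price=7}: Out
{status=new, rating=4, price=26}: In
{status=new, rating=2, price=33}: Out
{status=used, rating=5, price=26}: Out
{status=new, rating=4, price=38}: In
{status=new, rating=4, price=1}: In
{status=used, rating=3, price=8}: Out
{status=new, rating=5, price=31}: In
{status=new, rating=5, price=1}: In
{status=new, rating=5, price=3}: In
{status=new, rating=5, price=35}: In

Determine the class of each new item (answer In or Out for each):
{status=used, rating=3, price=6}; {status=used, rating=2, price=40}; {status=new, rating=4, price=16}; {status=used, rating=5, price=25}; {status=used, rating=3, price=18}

All 'In' examples share one property — status is new AND rating ≥ 3 — and every 'Out' example lacks it.
{status=used, rating=3, price=6} — status is used, rating = 3, hence Out. {status=used, rating=2, price=40} — status is used, rating = 2, hence Out. {status=new, rating=4, price=16} — status is new, rating = 4, hence In. {status=used, rating=5, price=25} — status is used, rating = 5, hence Out. {status=used, rating=3, price=18} — status is used, rating = 3, hence Out.

Out, Out, In, Out, Out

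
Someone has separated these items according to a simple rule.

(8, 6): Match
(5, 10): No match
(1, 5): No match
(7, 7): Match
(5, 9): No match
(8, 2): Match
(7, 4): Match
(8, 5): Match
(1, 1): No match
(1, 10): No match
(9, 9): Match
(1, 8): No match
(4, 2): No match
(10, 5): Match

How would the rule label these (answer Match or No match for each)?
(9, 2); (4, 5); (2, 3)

Every 'Match' example satisfies: first ≥ 6. None of the 'No match' examples do.
(9, 2): Match (first 9).
(4, 5): No match (first 4).
(2, 3): No match (first 2).

Match, No match, No match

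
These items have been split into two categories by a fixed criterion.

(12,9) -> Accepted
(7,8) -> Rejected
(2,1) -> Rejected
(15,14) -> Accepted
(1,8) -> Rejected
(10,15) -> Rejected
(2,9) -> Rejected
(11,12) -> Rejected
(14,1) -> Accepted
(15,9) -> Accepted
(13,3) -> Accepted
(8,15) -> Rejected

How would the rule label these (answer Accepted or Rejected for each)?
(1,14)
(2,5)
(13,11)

The rule appears to be: first ≥ 12.
Rejected: (1,14), since first 1. Rejected: (2,5), since first 2. Accepted: (13,11), since first 13.

Rejected, Rejected, Accepted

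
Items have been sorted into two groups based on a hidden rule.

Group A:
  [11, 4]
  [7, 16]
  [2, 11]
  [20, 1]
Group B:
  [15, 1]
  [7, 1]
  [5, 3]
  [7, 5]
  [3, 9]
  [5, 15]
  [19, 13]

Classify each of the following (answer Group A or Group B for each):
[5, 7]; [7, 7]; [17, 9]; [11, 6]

Group B, Group B, Group B, Group A

The simplest hypothesis consistent with all the labels is: sum is odd.
[5, 7]: 5+7 = 12, doesn't qualify → Group B.
[7, 7]: 7+7 = 14, doesn't qualify → Group B.
[17, 9]: 17+9 = 26, doesn't qualify → Group B.
[11, 6]: 11+6 = 17, checks out → Group A.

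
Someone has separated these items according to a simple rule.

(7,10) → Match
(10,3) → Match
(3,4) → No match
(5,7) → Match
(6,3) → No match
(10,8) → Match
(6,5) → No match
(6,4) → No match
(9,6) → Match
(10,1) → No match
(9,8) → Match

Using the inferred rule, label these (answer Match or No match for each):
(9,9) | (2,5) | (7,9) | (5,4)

One predicate separates the groups cleanly: sum ≥ 12.
Match: (9,9), since 9+9 = 18. No match: (2,5), since 2+5 = 7. Match: (7,9), since 7+9 = 16. No match: (5,4), since 5+4 = 9.

Match, No match, Match, No match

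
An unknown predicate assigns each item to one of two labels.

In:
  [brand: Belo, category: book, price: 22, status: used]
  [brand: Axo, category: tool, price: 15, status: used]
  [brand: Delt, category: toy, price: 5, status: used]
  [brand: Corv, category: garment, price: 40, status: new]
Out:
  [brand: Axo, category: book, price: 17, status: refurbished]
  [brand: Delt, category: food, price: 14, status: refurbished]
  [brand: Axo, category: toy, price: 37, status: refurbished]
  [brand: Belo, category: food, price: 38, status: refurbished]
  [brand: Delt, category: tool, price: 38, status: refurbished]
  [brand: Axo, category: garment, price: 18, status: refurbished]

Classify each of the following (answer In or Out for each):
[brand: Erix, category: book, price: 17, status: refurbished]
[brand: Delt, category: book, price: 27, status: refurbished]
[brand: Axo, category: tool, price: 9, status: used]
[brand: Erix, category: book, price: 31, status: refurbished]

The common property of the 'In' items is: status is not refurbished. No 'Out' item has it.

Out, Out, In, Out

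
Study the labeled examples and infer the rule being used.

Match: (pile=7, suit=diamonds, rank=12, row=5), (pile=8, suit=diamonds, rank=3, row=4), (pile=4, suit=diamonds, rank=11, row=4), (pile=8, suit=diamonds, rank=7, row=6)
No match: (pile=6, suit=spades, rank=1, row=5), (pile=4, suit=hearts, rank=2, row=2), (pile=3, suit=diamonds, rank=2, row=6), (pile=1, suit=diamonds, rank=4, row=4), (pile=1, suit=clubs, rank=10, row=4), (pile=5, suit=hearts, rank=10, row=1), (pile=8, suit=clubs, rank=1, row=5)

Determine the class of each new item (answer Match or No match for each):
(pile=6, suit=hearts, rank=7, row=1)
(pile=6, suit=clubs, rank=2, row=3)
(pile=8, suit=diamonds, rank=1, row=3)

No match, No match, Match

A rule that fits every label: suit is diamonds AND pile ≥ 4 — true of each 'Match' example, false of each 'No match' one.
(pile=6, suit=hearts, rank=7, row=1): suit is hearts, pile = 6 — does not fit, so No match. (pile=6, suit=clubs, rank=2, row=3): suit is clubs, pile = 6 — does not fit, so No match. (pile=8, suit=diamonds, rank=1, row=3): suit is diamonds, pile = 8 — meets the rule, so Match.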